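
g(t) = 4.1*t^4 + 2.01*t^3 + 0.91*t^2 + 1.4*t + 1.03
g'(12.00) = 29230.76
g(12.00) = 88639.75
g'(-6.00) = -3334.84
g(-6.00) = 4904.83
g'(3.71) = 928.61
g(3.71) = 898.14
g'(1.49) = 71.75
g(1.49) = 31.99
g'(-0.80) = -4.59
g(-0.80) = 1.14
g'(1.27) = 47.03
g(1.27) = 19.06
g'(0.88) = 18.85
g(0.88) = 6.80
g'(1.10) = 32.53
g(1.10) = 12.35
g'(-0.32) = 0.90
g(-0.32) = 0.65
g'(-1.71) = -66.08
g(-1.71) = 26.30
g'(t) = 16.4*t^3 + 6.03*t^2 + 1.82*t + 1.4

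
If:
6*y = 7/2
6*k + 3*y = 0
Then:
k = -7/24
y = 7/12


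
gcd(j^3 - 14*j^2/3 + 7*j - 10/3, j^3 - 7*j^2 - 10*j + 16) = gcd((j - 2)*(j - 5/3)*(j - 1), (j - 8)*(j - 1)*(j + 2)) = j - 1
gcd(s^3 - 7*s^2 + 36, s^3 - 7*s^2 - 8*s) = 1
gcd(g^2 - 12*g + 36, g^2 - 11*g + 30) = g - 6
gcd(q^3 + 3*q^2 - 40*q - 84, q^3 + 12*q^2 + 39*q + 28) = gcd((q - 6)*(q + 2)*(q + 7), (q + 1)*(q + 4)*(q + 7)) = q + 7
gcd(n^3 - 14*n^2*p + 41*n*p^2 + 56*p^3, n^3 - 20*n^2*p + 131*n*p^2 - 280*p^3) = n^2 - 15*n*p + 56*p^2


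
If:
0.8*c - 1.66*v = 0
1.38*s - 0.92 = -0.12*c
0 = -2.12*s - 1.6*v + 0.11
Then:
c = -2.22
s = 0.86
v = -1.07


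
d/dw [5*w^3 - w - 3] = 15*w^2 - 1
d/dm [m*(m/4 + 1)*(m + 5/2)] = 3*m^2/4 + 13*m/4 + 5/2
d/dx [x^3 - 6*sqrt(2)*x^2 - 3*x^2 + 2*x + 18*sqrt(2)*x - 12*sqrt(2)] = 3*x^2 - 12*sqrt(2)*x - 6*x + 2 + 18*sqrt(2)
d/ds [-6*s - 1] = -6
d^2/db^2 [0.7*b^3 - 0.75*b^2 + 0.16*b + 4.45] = 4.2*b - 1.5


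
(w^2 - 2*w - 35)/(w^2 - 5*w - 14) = (w + 5)/(w + 2)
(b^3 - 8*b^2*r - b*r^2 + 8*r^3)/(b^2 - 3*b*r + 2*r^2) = (-b^2 + 7*b*r + 8*r^2)/(-b + 2*r)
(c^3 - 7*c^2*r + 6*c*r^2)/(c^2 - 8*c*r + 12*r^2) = c*(-c + r)/(-c + 2*r)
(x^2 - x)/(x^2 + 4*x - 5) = x/(x + 5)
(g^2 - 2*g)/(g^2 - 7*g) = (g - 2)/(g - 7)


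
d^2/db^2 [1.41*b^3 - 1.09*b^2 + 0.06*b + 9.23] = 8.46*b - 2.18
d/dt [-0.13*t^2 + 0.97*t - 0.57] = 0.97 - 0.26*t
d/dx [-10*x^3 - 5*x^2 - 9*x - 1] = -30*x^2 - 10*x - 9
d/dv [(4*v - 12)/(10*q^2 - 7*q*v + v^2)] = 4*(10*q^2 - 7*q*v + v^2 + (7*q - 2*v)*(v - 3))/(10*q^2 - 7*q*v + v^2)^2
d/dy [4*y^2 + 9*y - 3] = 8*y + 9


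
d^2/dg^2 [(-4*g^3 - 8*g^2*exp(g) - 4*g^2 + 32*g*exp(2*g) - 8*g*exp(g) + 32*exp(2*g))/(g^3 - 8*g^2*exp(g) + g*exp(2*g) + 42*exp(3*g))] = 8*(-5*g^8*exp(g) - 22*g^7*exp(2*g) + 5*g^7*exp(g) + 111*g^6*exp(3*g) + 22*g^6*exp(2*g) + 10*g^6*exp(g) - g^6 + 1112*g^5*exp(4*g) - 111*g^5*exp(3*g) - 27*g^5*exp(2*g) - 6*g^5*exp(g) - 3728*g^4*exp(5*g) - 1112*g^4*exp(4*g) - 66*g^4*exp(3*g) + 99*g^4*exp(2*g) + 3728*g^3*exp(5*g) - 739*g^3*exp(4*g) - 352*g^3*exp(3*g) - 7224*g^2*exp(7*g) + 4158*g^2*exp(5*g) + 1056*g^2*exp(4*g) + 7056*g*exp(8*g) + 7224*g*exp(7*g) - 2772*g*exp(6*g) - 3216*g*exp(5*g) - 7056*exp(8*g) + 3864*exp(7*g) + 1016*exp(6*g))/(g^9 - 24*g^8*exp(g) + 195*g^7*exp(2*g) - 434*g^6*exp(3*g) - 1821*g^5*exp(4*g) + 8292*g^4*exp(5*g) + 3277*g^3*exp(6*g) - 42210*g^2*exp(7*g) + 5292*g*exp(8*g) + 74088*exp(9*g))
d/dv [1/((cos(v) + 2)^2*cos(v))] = (3*cos(v) + 2)*sin(v)/((cos(v) + 2)^3*cos(v)^2)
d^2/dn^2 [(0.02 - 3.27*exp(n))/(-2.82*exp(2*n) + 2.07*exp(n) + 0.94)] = (26.004348*exp(4*n) + 18.452106*exp(3*n) + 52.35894*exp(2*n) - 6.660528*exp(n) + 2.928288)*exp(n)/(22.425768*exp(6*n) - 49.384404*exp(5*n) + 13.824486*exp(4*n) + 24.053193*exp(3*n) - 4.608162*exp(2*n) - 5.487156*exp(n) - 0.830584)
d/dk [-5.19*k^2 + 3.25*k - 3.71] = 3.25 - 10.38*k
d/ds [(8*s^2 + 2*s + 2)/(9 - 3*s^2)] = 2*(s^2 + 26*s + 3)/(3*(s^4 - 6*s^2 + 9))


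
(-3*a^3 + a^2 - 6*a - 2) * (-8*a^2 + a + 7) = 24*a^5 - 11*a^4 + 28*a^3 + 17*a^2 - 44*a - 14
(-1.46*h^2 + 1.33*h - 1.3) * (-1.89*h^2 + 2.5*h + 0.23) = 2.7594*h^4 - 6.1637*h^3 + 5.4462*h^2 - 2.9441*h - 0.299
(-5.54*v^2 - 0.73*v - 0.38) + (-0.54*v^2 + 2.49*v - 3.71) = -6.08*v^2 + 1.76*v - 4.09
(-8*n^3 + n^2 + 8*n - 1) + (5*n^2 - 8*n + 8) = -8*n^3 + 6*n^2 + 7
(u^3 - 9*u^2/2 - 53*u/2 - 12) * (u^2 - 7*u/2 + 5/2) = u^5 - 8*u^4 - 33*u^3/4 + 139*u^2/2 - 97*u/4 - 30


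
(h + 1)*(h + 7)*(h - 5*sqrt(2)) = h^3 - 5*sqrt(2)*h^2 + 8*h^2 - 40*sqrt(2)*h + 7*h - 35*sqrt(2)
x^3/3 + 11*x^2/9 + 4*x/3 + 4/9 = (x/3 + 1/3)*(x + 2/3)*(x + 2)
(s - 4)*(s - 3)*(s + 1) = s^3 - 6*s^2 + 5*s + 12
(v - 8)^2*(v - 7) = v^3 - 23*v^2 + 176*v - 448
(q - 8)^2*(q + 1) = q^3 - 15*q^2 + 48*q + 64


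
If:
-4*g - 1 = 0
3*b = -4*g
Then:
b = 1/3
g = -1/4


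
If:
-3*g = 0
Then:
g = 0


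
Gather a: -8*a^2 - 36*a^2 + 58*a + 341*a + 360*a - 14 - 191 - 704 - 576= -44*a^2 + 759*a - 1485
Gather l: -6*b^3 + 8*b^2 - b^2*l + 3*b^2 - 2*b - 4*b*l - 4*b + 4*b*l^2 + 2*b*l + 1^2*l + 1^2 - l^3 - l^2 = -6*b^3 + 11*b^2 - 6*b - l^3 + l^2*(4*b - 1) + l*(-b^2 - 2*b + 1) + 1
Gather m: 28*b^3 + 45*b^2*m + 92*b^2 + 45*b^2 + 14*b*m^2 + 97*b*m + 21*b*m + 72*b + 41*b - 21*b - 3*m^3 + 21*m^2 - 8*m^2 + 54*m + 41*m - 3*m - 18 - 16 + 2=28*b^3 + 137*b^2 + 92*b - 3*m^3 + m^2*(14*b + 13) + m*(45*b^2 + 118*b + 92) - 32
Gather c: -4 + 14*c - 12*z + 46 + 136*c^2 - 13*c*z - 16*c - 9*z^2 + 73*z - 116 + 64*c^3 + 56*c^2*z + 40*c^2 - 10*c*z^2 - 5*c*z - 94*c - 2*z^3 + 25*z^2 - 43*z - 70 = 64*c^3 + c^2*(56*z + 176) + c*(-10*z^2 - 18*z - 96) - 2*z^3 + 16*z^2 + 18*z - 144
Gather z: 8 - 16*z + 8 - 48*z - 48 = -64*z - 32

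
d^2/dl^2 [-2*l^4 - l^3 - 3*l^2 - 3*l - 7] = -24*l^2 - 6*l - 6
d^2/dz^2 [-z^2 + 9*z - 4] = -2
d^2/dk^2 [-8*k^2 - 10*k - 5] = -16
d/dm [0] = 0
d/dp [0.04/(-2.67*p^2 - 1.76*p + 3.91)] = (0.2136*p + 0.0704)/(2.67*p^2 + 1.76*p - 3.91)^2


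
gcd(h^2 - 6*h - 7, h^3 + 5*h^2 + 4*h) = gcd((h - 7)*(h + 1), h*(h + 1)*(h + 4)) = h + 1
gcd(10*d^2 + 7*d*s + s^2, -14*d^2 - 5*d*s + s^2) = 2*d + s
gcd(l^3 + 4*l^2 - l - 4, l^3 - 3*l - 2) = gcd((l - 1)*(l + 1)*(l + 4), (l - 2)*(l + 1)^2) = l + 1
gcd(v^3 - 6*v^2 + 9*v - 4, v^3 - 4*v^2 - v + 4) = v^2 - 5*v + 4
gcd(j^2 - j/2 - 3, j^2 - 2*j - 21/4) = j + 3/2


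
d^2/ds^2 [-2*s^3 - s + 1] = -12*s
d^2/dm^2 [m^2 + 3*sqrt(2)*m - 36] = 2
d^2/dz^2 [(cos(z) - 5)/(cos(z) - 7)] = 2*(sin(z)^2 - 7*cos(z) + 1)/(cos(z) - 7)^3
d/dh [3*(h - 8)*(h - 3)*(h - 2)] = 9*h^2 - 78*h + 138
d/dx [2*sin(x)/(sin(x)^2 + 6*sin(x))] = -2*cos(x)/(sin(x) + 6)^2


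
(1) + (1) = 2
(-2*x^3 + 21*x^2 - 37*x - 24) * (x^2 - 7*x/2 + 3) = -2*x^5 + 28*x^4 - 233*x^3/2 + 337*x^2/2 - 27*x - 72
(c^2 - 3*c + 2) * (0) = 0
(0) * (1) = 0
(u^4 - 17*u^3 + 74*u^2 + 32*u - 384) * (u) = u^5 - 17*u^4 + 74*u^3 + 32*u^2 - 384*u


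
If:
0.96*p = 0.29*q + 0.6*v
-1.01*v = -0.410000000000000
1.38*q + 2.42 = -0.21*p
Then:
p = -0.26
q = -1.71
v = 0.41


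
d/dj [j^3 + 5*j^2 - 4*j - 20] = 3*j^2 + 10*j - 4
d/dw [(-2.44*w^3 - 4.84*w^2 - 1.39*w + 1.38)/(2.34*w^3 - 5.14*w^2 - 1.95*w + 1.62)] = (23.8672*w^4 + 16.0212*w^3 - 19.2526*w^2 - 1.4952*w + 0.4392)/(5.4756*w^6 - 24.0552*w^5 + 17.2936*w^4 + 27.6276*w^3 - 12.8511*w^2 - 6.318*w + 2.6244)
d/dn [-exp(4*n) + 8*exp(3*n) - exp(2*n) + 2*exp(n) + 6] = 2*(-2*exp(3*n) + 12*exp(2*n) - exp(n) + 1)*exp(n)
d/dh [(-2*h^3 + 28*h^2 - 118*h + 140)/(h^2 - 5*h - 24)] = 2*(-h^4 + 10*h^3 + 61*h^2 - 812*h + 1766)/(h^4 - 10*h^3 - 23*h^2 + 240*h + 576)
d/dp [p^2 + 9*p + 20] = 2*p + 9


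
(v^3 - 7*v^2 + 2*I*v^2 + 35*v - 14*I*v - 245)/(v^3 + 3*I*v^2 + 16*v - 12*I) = (v^3 + v^2*(-7 + 2*I) + v*(35 - 14*I) - 245)/(v^3 + 3*I*v^2 + 16*v - 12*I)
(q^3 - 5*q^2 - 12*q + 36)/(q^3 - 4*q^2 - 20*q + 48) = (q + 3)/(q + 4)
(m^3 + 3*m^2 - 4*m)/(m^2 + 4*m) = m - 1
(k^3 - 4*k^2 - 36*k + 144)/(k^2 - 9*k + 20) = (k^2 - 36)/(k - 5)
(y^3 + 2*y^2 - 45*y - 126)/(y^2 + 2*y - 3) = (y^2 - y - 42)/(y - 1)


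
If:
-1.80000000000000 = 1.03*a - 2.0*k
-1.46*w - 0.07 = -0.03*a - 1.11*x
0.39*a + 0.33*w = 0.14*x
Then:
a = 0.0398757120662869 - 0.279475228724322*x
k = 0.920535991714138 - 0.143929742793026*x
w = 0.754531330916623*x - 0.0471258415328845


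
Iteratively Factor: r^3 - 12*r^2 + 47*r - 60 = (r - 5)*(r^2 - 7*r + 12) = (r - 5)*(r - 4)*(r - 3)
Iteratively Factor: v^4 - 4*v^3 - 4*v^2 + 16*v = (v)*(v^3 - 4*v^2 - 4*v + 16) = v*(v + 2)*(v^2 - 6*v + 8) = v*(v - 2)*(v + 2)*(v - 4)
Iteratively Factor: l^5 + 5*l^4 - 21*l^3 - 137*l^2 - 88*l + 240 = (l + 4)*(l^4 + l^3 - 25*l^2 - 37*l + 60) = (l - 5)*(l + 4)*(l^3 + 6*l^2 + 5*l - 12) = (l - 5)*(l - 1)*(l + 4)*(l^2 + 7*l + 12) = (l - 5)*(l - 1)*(l + 3)*(l + 4)*(l + 4)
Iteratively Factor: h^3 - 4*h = (h)*(h^2 - 4) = h*(h - 2)*(h + 2)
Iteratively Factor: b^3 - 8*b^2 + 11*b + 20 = (b - 4)*(b^2 - 4*b - 5) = (b - 5)*(b - 4)*(b + 1)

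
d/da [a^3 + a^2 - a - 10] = 3*a^2 + 2*a - 1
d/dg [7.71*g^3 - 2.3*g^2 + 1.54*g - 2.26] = 23.13*g^2 - 4.6*g + 1.54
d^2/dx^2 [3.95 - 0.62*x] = 0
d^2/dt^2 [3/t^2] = 18/t^4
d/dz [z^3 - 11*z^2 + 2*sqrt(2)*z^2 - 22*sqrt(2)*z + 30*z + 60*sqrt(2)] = 3*z^2 - 22*z + 4*sqrt(2)*z - 22*sqrt(2) + 30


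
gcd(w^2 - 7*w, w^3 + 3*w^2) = w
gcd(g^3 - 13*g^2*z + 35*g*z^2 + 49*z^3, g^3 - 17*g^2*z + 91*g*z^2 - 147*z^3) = g^2 - 14*g*z + 49*z^2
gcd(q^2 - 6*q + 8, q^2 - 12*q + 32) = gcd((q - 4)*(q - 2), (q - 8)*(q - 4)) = q - 4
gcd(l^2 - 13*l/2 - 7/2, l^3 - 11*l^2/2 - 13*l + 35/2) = l - 7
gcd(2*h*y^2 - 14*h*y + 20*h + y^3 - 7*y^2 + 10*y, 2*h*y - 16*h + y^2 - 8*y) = 2*h + y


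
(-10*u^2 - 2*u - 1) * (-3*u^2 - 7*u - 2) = 30*u^4 + 76*u^3 + 37*u^2 + 11*u + 2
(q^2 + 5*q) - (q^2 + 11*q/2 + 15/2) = -q/2 - 15/2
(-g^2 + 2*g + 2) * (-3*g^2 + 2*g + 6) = 3*g^4 - 8*g^3 - 8*g^2 + 16*g + 12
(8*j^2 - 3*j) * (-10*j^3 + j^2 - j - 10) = -80*j^5 + 38*j^4 - 11*j^3 - 77*j^2 + 30*j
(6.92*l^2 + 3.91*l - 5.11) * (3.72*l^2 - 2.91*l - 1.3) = 25.7424*l^4 - 5.592*l^3 - 39.3833*l^2 + 9.7871*l + 6.643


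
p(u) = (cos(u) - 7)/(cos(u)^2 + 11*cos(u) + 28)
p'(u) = (2*sin(u)*cos(u) + 11*sin(u))*(cos(u) - 7)/(cos(u)^2 + 11*cos(u) + 28)^2 - sin(u)/(cos(u)^2 + 11*cos(u) + 28) = (cos(u)^2 - 14*cos(u) - 105)*sin(u)/(cos(u)^2 + 11*cos(u) + 28)^2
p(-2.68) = -0.42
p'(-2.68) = 0.11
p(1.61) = -0.26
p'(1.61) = -0.14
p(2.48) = -0.39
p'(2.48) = -0.14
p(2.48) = -0.39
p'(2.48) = -0.14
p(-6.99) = -0.17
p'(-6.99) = 0.05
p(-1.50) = -0.24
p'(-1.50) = 0.13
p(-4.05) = -0.35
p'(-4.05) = -0.16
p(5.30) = -0.19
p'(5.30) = 0.08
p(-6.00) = -0.15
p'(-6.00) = -0.02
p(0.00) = -0.15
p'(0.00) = 0.00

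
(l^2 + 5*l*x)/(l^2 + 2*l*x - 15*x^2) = l/(l - 3*x)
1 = 1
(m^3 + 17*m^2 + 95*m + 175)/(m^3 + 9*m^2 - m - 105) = (m + 5)/(m - 3)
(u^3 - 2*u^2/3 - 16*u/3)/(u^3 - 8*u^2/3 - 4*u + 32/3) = u/(u - 2)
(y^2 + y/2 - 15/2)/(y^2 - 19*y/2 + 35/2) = (y + 3)/(y - 7)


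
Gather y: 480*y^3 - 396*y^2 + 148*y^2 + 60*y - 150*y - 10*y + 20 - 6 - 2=480*y^3 - 248*y^2 - 100*y + 12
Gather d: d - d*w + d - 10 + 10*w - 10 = d*(2 - w) + 10*w - 20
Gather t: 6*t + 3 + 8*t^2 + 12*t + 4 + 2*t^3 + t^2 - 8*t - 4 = 2*t^3 + 9*t^2 + 10*t + 3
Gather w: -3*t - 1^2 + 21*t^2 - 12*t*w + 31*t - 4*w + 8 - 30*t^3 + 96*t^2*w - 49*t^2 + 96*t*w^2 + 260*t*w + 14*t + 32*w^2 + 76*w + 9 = -30*t^3 - 28*t^2 + 42*t + w^2*(96*t + 32) + w*(96*t^2 + 248*t + 72) + 16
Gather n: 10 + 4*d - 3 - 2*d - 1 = 2*d + 6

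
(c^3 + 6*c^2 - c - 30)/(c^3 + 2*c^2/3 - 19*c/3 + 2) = 3*(c + 5)/(3*c - 1)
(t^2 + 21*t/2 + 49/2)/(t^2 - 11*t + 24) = (2*t^2 + 21*t + 49)/(2*(t^2 - 11*t + 24))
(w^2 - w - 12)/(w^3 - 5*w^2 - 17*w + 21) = (w - 4)/(w^2 - 8*w + 7)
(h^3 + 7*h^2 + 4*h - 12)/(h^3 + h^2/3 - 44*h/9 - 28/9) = 9*(h^2 + 5*h - 6)/(9*h^2 - 15*h - 14)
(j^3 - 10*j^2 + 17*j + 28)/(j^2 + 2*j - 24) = (j^2 - 6*j - 7)/(j + 6)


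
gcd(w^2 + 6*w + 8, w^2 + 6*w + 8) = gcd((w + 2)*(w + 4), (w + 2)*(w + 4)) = w^2 + 6*w + 8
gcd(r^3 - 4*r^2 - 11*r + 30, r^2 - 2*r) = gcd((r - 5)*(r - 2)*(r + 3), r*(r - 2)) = r - 2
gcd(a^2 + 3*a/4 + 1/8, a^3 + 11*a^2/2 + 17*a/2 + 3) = a + 1/2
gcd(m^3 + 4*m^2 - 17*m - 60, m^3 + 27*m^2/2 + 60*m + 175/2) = m + 5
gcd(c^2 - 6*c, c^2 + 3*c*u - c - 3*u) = 1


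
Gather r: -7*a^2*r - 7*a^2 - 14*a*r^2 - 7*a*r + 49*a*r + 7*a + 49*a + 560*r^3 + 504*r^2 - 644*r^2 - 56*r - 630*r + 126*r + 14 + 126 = -7*a^2 + 56*a + 560*r^3 + r^2*(-14*a - 140) + r*(-7*a^2 + 42*a - 560) + 140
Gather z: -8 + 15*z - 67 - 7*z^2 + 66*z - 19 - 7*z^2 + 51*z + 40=-14*z^2 + 132*z - 54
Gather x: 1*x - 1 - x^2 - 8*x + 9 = -x^2 - 7*x + 8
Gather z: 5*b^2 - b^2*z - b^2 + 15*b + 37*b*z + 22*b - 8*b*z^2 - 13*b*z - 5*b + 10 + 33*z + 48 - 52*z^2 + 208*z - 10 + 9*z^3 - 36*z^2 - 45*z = 4*b^2 + 32*b + 9*z^3 + z^2*(-8*b - 88) + z*(-b^2 + 24*b + 196) + 48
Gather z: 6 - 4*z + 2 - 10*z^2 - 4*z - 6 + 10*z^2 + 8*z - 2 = 0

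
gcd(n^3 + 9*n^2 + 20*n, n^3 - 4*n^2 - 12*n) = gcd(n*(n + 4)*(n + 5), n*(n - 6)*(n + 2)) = n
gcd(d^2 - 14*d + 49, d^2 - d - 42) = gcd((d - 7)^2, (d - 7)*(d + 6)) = d - 7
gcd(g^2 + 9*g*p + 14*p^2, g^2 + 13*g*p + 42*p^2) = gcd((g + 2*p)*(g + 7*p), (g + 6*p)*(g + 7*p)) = g + 7*p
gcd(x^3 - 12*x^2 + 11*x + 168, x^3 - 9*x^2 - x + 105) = x^2 - 4*x - 21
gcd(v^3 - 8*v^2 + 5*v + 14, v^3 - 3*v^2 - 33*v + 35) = v - 7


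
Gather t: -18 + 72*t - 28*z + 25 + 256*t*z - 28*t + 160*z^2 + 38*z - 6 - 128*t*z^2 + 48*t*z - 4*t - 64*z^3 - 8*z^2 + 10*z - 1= t*(-128*z^2 + 304*z + 40) - 64*z^3 + 152*z^2 + 20*z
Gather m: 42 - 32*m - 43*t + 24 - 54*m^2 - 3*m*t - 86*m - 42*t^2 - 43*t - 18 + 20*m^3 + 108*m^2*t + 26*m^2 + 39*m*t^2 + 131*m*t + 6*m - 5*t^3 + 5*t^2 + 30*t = 20*m^3 + m^2*(108*t - 28) + m*(39*t^2 + 128*t - 112) - 5*t^3 - 37*t^2 - 56*t + 48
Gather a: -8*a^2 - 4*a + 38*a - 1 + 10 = -8*a^2 + 34*a + 9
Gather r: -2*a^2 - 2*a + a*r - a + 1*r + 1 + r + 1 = -2*a^2 - 3*a + r*(a + 2) + 2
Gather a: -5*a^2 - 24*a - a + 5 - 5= -5*a^2 - 25*a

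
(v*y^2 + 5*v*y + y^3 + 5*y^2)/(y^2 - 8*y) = (v*y + 5*v + y^2 + 5*y)/(y - 8)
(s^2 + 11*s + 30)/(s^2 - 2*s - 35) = (s + 6)/(s - 7)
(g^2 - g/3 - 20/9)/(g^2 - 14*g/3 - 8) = (g - 5/3)/(g - 6)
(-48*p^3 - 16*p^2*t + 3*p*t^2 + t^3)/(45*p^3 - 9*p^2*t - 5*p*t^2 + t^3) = (-16*p^2 + t^2)/(15*p^2 - 8*p*t + t^2)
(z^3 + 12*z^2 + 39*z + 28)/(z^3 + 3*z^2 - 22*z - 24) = (z^2 + 11*z + 28)/(z^2 + 2*z - 24)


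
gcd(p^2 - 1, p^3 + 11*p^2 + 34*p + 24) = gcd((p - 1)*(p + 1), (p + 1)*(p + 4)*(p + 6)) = p + 1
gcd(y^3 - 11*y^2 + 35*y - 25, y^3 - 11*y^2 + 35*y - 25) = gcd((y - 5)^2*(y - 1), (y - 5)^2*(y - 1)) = y^3 - 11*y^2 + 35*y - 25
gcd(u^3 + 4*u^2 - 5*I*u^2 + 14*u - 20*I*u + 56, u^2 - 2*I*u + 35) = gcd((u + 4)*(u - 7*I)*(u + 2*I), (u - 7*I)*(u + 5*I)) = u - 7*I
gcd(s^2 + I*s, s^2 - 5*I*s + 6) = s + I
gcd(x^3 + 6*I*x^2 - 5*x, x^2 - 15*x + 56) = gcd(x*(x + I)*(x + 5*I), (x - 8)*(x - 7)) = 1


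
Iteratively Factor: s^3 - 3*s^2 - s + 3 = (s - 3)*(s^2 - 1) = (s - 3)*(s + 1)*(s - 1)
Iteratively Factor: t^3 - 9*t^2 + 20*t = (t - 5)*(t^2 - 4*t) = t*(t - 5)*(t - 4)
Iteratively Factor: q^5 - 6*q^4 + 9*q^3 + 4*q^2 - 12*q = (q - 3)*(q^4 - 3*q^3 + 4*q) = (q - 3)*(q + 1)*(q^3 - 4*q^2 + 4*q) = (q - 3)*(q - 2)*(q + 1)*(q^2 - 2*q) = (q - 3)*(q - 2)^2*(q + 1)*(q)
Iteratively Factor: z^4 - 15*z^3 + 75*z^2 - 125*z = (z - 5)*(z^3 - 10*z^2 + 25*z) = (z - 5)^2*(z^2 - 5*z) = z*(z - 5)^2*(z - 5)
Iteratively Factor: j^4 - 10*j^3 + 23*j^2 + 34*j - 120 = (j - 5)*(j^3 - 5*j^2 - 2*j + 24) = (j - 5)*(j - 3)*(j^2 - 2*j - 8) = (j - 5)*(j - 4)*(j - 3)*(j + 2)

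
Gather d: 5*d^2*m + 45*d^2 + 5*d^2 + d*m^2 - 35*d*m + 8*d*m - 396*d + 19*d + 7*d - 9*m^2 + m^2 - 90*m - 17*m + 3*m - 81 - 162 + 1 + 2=d^2*(5*m + 50) + d*(m^2 - 27*m - 370) - 8*m^2 - 104*m - 240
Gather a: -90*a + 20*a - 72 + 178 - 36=70 - 70*a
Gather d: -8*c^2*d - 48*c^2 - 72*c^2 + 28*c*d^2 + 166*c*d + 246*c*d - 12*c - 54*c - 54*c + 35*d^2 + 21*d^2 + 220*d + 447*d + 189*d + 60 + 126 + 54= -120*c^2 - 120*c + d^2*(28*c + 56) + d*(-8*c^2 + 412*c + 856) + 240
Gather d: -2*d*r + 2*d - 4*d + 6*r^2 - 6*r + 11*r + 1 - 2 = d*(-2*r - 2) + 6*r^2 + 5*r - 1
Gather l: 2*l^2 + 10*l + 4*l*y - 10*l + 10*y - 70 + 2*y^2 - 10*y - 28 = 2*l^2 + 4*l*y + 2*y^2 - 98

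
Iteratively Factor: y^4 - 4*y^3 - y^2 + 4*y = (y + 1)*(y^3 - 5*y^2 + 4*y) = y*(y + 1)*(y^2 - 5*y + 4) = y*(y - 4)*(y + 1)*(y - 1)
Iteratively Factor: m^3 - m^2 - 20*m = (m)*(m^2 - m - 20) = m*(m - 5)*(m + 4)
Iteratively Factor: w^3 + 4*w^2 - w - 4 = (w + 1)*(w^2 + 3*w - 4) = (w - 1)*(w + 1)*(w + 4)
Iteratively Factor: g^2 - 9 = (g + 3)*(g - 3)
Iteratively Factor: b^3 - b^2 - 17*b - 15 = (b - 5)*(b^2 + 4*b + 3) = (b - 5)*(b + 3)*(b + 1)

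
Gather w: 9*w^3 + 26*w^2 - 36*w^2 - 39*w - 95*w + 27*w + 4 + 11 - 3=9*w^3 - 10*w^2 - 107*w + 12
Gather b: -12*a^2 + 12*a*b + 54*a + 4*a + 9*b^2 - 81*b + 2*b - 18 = -12*a^2 + 58*a + 9*b^2 + b*(12*a - 79) - 18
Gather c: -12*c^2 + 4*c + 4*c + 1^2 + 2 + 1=-12*c^2 + 8*c + 4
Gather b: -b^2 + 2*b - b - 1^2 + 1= -b^2 + b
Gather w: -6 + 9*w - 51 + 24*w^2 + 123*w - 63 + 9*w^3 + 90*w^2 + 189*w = 9*w^3 + 114*w^2 + 321*w - 120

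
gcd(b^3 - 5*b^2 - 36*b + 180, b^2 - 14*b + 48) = b - 6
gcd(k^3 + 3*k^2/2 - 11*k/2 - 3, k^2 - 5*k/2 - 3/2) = k + 1/2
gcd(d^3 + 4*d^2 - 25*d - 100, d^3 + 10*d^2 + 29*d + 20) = d^2 + 9*d + 20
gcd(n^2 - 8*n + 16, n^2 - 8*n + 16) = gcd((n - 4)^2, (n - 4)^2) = n^2 - 8*n + 16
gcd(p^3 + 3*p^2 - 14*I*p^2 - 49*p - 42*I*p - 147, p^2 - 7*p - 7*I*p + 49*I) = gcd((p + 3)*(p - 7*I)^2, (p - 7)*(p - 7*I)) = p - 7*I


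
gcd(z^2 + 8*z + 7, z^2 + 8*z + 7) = z^2 + 8*z + 7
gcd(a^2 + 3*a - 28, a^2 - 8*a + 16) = a - 4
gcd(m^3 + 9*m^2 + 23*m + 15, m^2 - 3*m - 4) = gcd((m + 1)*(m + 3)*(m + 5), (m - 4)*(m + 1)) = m + 1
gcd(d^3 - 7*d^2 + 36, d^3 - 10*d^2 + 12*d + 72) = d^2 - 4*d - 12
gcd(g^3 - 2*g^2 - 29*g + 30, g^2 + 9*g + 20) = g + 5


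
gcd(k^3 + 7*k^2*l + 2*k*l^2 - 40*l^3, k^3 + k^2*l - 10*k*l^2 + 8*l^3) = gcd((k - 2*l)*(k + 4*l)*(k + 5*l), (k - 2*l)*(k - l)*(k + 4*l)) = k^2 + 2*k*l - 8*l^2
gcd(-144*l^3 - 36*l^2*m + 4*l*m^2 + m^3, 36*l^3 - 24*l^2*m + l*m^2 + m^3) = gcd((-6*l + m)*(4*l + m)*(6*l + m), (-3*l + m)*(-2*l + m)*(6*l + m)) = 6*l + m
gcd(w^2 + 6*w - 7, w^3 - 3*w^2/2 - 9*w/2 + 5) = w - 1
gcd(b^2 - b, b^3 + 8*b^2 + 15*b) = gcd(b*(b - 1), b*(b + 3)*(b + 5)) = b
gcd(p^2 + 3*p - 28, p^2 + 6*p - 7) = p + 7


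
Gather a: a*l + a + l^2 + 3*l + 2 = a*(l + 1) + l^2 + 3*l + 2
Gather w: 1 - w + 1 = 2 - w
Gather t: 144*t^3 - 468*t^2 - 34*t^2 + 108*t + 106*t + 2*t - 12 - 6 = 144*t^3 - 502*t^2 + 216*t - 18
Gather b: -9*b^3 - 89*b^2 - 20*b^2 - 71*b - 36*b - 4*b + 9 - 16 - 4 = -9*b^3 - 109*b^2 - 111*b - 11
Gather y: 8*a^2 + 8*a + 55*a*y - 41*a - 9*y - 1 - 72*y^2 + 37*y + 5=8*a^2 - 33*a - 72*y^2 + y*(55*a + 28) + 4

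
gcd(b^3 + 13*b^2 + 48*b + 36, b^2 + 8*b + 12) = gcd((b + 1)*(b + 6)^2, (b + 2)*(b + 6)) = b + 6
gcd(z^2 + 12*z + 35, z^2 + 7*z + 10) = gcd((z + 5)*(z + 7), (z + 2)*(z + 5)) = z + 5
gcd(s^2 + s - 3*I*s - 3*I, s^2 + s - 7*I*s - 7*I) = s + 1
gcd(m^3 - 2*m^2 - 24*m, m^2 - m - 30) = m - 6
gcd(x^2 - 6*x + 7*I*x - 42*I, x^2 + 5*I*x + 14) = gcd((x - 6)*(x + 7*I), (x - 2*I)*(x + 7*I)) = x + 7*I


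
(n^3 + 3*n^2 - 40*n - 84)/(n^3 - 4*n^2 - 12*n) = (n + 7)/n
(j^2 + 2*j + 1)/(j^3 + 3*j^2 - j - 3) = (j + 1)/(j^2 + 2*j - 3)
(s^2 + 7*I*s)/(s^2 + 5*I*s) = (s + 7*I)/(s + 5*I)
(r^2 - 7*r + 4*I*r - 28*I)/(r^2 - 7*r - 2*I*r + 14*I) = (r + 4*I)/(r - 2*I)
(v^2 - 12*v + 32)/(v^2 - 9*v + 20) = (v - 8)/(v - 5)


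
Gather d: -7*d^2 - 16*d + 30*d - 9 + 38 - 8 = -7*d^2 + 14*d + 21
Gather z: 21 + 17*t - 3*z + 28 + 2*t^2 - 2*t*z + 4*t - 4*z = 2*t^2 + 21*t + z*(-2*t - 7) + 49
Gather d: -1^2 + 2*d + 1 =2*d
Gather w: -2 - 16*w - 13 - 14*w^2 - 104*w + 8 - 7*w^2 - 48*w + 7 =-21*w^2 - 168*w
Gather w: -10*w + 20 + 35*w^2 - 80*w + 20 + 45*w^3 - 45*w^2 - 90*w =45*w^3 - 10*w^2 - 180*w + 40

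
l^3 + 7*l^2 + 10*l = l*(l + 2)*(l + 5)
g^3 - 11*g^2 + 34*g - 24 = (g - 6)*(g - 4)*(g - 1)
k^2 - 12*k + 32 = (k - 8)*(k - 4)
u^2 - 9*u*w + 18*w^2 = (u - 6*w)*(u - 3*w)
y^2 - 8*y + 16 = (y - 4)^2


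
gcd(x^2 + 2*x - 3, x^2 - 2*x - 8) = 1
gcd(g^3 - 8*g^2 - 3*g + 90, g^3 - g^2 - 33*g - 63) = g + 3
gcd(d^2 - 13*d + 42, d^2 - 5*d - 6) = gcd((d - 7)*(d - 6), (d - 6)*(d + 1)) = d - 6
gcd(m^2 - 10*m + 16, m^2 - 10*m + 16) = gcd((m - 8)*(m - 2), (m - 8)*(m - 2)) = m^2 - 10*m + 16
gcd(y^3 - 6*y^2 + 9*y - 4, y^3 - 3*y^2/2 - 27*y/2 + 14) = y^2 - 5*y + 4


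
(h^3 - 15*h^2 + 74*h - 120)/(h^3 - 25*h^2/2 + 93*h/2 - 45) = 2*(h - 4)/(2*h - 3)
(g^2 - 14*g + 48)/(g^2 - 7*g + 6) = (g - 8)/(g - 1)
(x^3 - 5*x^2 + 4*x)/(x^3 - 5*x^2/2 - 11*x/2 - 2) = 2*x*(x - 1)/(2*x^2 + 3*x + 1)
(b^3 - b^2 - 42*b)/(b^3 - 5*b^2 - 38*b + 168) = b/(b - 4)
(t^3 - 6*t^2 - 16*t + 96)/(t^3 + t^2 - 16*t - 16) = (t - 6)/(t + 1)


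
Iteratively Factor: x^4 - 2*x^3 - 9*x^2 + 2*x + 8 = (x - 1)*(x^3 - x^2 - 10*x - 8) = (x - 1)*(x + 2)*(x^2 - 3*x - 4) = (x - 4)*(x - 1)*(x + 2)*(x + 1)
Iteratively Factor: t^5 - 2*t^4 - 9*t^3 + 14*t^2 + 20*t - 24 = (t + 2)*(t^4 - 4*t^3 - t^2 + 16*t - 12) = (t - 3)*(t + 2)*(t^3 - t^2 - 4*t + 4) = (t - 3)*(t + 2)^2*(t^2 - 3*t + 2) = (t - 3)*(t - 2)*(t + 2)^2*(t - 1)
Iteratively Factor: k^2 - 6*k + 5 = (k - 1)*(k - 5)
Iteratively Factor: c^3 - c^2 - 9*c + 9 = (c - 3)*(c^2 + 2*c - 3) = (c - 3)*(c - 1)*(c + 3)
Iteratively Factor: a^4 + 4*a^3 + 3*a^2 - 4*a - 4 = (a + 1)*(a^3 + 3*a^2 - 4) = (a + 1)*(a + 2)*(a^2 + a - 2) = (a + 1)*(a + 2)^2*(a - 1)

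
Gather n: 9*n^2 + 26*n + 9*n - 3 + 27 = 9*n^2 + 35*n + 24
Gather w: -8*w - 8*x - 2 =-8*w - 8*x - 2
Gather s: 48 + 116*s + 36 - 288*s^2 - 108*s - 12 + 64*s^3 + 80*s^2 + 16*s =64*s^3 - 208*s^2 + 24*s + 72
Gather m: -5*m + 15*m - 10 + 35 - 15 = 10*m + 10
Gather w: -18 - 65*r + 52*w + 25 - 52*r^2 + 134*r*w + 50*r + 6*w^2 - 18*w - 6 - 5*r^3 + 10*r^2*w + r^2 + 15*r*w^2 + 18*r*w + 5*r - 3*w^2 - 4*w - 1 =-5*r^3 - 51*r^2 - 10*r + w^2*(15*r + 3) + w*(10*r^2 + 152*r + 30)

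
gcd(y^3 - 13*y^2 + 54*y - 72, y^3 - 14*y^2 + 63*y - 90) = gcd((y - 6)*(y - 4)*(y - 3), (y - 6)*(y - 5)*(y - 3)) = y^2 - 9*y + 18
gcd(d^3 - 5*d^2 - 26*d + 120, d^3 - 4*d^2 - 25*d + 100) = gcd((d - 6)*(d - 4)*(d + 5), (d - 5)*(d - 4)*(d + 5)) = d^2 + d - 20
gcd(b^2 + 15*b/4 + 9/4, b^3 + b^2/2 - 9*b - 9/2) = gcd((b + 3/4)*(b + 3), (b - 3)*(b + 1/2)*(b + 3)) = b + 3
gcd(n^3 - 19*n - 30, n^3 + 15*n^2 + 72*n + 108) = n + 3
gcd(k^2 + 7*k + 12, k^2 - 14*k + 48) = 1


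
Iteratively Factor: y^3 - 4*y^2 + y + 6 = (y + 1)*(y^2 - 5*y + 6) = (y - 3)*(y + 1)*(y - 2)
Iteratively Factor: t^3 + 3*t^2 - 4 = (t + 2)*(t^2 + t - 2) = (t - 1)*(t + 2)*(t + 2)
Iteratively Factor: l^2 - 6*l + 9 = (l - 3)*(l - 3)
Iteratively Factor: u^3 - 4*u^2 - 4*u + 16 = (u + 2)*(u^2 - 6*u + 8) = (u - 2)*(u + 2)*(u - 4)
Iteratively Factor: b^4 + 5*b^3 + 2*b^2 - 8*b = (b + 2)*(b^3 + 3*b^2 - 4*b) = b*(b + 2)*(b^2 + 3*b - 4) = b*(b - 1)*(b + 2)*(b + 4)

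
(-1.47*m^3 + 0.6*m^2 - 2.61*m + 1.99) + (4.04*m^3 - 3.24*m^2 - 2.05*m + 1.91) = 2.57*m^3 - 2.64*m^2 - 4.66*m + 3.9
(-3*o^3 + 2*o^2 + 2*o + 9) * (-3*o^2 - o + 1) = 9*o^5 - 3*o^4 - 11*o^3 - 27*o^2 - 7*o + 9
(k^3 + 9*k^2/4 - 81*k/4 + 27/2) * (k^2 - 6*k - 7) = k^5 - 15*k^4/4 - 163*k^3/4 + 477*k^2/4 + 243*k/4 - 189/2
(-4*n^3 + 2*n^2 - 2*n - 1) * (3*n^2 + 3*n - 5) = -12*n^5 - 6*n^4 + 20*n^3 - 19*n^2 + 7*n + 5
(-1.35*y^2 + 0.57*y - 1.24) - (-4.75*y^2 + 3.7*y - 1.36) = 3.4*y^2 - 3.13*y + 0.12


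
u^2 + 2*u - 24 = (u - 4)*(u + 6)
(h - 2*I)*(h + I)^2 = h^3 + 3*h + 2*I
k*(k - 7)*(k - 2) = k^3 - 9*k^2 + 14*k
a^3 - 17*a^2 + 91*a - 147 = (a - 7)^2*(a - 3)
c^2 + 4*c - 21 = (c - 3)*(c + 7)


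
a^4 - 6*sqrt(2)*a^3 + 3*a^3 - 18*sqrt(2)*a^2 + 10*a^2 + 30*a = a*(a + 3)*(a - 5*sqrt(2))*(a - sqrt(2))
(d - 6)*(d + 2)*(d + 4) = d^3 - 28*d - 48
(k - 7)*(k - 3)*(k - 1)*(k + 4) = k^4 - 7*k^3 - 13*k^2 + 103*k - 84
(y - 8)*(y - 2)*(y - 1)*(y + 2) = y^4 - 9*y^3 + 4*y^2 + 36*y - 32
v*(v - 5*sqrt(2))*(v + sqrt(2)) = v^3 - 4*sqrt(2)*v^2 - 10*v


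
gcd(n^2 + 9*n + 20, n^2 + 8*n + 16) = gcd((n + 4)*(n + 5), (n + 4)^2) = n + 4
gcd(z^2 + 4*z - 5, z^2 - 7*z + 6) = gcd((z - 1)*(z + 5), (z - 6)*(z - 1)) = z - 1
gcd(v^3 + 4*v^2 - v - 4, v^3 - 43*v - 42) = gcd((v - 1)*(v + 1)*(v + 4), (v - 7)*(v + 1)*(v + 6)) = v + 1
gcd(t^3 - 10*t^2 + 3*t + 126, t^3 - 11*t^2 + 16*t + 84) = t^2 - 13*t + 42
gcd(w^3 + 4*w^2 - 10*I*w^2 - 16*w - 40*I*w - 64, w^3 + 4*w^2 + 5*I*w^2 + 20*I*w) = w + 4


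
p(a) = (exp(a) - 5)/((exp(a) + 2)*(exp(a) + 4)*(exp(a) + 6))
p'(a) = -(exp(a) - 5)*exp(a)/((exp(a) + 2)*(exp(a) + 4)*(exp(a) + 6)^2) - (exp(a) - 5)*exp(a)/((exp(a) + 2)*(exp(a) + 4)^2*(exp(a) + 6)) - (exp(a) - 5)*exp(a)/((exp(a) + 2)^2*(exp(a) + 4)*(exp(a) + 6)) + exp(a)/((exp(a) + 2)*(exp(a) + 4)*(exp(a) + 6))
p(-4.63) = -0.10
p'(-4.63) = 0.00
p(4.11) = 0.00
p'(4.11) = -0.00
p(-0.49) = -0.06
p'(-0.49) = 0.03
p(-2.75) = -0.10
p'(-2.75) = 0.01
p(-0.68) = -0.06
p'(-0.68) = 0.03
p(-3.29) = -0.10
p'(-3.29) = 0.00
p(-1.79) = -0.09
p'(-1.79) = 0.02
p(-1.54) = -0.08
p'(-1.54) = 0.02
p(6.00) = 0.00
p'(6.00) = 0.00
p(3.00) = 0.00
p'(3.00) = 0.00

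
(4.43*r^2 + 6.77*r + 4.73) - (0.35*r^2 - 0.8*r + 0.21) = 4.08*r^2 + 7.57*r + 4.52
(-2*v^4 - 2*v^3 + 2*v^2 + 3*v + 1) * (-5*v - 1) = 10*v^5 + 12*v^4 - 8*v^3 - 17*v^2 - 8*v - 1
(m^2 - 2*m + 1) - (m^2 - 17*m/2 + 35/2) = 13*m/2 - 33/2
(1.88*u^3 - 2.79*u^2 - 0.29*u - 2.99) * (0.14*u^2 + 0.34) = 0.2632*u^5 - 0.3906*u^4 + 0.5986*u^3 - 1.3672*u^2 - 0.0986*u - 1.0166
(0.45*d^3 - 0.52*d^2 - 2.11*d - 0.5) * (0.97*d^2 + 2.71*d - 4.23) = 0.4365*d^5 + 0.7151*d^4 - 5.3594*d^3 - 4.0035*d^2 + 7.5703*d + 2.115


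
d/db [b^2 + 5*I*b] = 2*b + 5*I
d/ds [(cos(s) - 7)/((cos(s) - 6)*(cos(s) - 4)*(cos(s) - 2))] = (339*cos(s) - 33*cos(2*s) + cos(3*s) - 553)*sin(s)/(2*(cos(s) - 6)^2*(cos(s) - 4)^2*(cos(s) - 2)^2)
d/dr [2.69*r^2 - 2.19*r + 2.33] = 5.38*r - 2.19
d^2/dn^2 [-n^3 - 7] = -6*n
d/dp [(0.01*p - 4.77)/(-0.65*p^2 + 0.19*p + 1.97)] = (0.0065*p^2 - 6.201*p + 0.926)/(0.4225*p^4 - 0.247*p^3 - 2.5249*p^2 + 0.7486*p + 3.8809)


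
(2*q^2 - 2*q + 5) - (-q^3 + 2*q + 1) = q^3 + 2*q^2 - 4*q + 4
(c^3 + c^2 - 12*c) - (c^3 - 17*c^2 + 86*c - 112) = 18*c^2 - 98*c + 112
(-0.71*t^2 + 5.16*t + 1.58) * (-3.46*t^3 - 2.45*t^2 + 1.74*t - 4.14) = 2.4566*t^5 - 16.1141*t^4 - 19.3442*t^3 + 8.0468*t^2 - 18.6132*t - 6.5412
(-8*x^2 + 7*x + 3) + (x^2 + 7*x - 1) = -7*x^2 + 14*x + 2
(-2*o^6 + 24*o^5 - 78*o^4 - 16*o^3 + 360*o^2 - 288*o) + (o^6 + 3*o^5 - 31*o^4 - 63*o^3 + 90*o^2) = -o^6 + 27*o^5 - 109*o^4 - 79*o^3 + 450*o^2 - 288*o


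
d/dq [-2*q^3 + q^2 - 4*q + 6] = -6*q^2 + 2*q - 4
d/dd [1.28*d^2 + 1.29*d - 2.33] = 2.56*d + 1.29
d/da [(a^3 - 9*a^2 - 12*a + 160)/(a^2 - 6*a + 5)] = (a^2 - 2*a + 36)/(a^2 - 2*a + 1)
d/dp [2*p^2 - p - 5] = 4*p - 1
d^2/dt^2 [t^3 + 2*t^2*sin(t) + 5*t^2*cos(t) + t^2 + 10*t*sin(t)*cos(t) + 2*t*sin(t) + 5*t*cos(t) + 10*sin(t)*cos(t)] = -2*t^2*sin(t) - 5*t^2*cos(t) - 22*t*sin(t) - 20*t*sin(2*t) + 3*t*cos(t) + 6*t - 6*sin(t) + 14*cos(t) + 20*sqrt(2)*cos(2*t + pi/4) + 2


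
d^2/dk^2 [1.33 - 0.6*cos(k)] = 0.6*cos(k)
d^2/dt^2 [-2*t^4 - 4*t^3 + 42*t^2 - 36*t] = -24*t^2 - 24*t + 84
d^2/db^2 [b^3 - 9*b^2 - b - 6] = 6*b - 18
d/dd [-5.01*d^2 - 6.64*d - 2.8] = -10.02*d - 6.64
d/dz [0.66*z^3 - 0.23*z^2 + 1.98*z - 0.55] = 1.98*z^2 - 0.46*z + 1.98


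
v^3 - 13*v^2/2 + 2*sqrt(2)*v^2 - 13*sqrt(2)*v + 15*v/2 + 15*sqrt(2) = (v - 5)*(v - 3/2)*(v + 2*sqrt(2))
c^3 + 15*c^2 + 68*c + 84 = (c + 2)*(c + 6)*(c + 7)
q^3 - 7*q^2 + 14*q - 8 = (q - 4)*(q - 2)*(q - 1)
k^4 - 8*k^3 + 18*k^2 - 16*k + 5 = (k - 5)*(k - 1)^3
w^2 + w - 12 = (w - 3)*(w + 4)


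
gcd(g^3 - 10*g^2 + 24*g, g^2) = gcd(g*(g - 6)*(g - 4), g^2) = g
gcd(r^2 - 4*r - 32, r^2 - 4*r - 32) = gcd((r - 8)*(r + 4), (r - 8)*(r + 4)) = r^2 - 4*r - 32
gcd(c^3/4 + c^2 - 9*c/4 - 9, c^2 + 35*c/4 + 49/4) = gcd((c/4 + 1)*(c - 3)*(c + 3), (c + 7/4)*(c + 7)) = 1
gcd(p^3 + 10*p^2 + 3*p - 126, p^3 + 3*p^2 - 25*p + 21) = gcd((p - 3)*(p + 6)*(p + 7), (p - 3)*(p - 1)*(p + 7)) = p^2 + 4*p - 21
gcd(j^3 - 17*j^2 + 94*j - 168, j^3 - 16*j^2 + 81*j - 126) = j^2 - 13*j + 42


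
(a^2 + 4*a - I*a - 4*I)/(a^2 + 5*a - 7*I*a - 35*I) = (a^2 + a*(4 - I) - 4*I)/(a^2 + a*(5 - 7*I) - 35*I)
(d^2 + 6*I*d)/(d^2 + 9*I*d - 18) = d/(d + 3*I)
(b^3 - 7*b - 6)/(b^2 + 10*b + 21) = (b^3 - 7*b - 6)/(b^2 + 10*b + 21)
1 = 1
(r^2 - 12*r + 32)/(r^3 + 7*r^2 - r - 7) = (r^2 - 12*r + 32)/(r^3 + 7*r^2 - r - 7)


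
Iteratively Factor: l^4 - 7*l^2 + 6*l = (l - 2)*(l^3 + 2*l^2 - 3*l) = (l - 2)*(l + 3)*(l^2 - l) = l*(l - 2)*(l + 3)*(l - 1)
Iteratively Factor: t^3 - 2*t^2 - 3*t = (t - 3)*(t^2 + t) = (t - 3)*(t + 1)*(t)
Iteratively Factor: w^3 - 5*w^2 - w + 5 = (w - 1)*(w^2 - 4*w - 5) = (w - 1)*(w + 1)*(w - 5)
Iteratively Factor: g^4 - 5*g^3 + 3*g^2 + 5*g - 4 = (g - 1)*(g^3 - 4*g^2 - g + 4) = (g - 1)^2*(g^2 - 3*g - 4) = (g - 1)^2*(g + 1)*(g - 4)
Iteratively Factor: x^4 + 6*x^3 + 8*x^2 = (x + 2)*(x^3 + 4*x^2) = x*(x + 2)*(x^2 + 4*x) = x*(x + 2)*(x + 4)*(x)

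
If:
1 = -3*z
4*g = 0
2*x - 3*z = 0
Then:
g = 0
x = -1/2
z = -1/3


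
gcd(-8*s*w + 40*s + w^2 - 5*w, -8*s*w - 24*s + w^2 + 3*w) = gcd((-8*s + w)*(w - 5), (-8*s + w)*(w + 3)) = 8*s - w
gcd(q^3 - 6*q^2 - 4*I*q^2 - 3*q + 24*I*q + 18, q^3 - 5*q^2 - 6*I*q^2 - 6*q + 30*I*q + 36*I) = q - 6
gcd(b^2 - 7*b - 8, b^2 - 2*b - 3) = b + 1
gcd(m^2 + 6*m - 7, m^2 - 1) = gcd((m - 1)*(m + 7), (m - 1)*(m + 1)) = m - 1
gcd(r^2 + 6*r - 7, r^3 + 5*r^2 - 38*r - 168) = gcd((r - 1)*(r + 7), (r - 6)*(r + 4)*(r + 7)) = r + 7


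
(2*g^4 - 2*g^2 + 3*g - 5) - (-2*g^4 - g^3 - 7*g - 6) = 4*g^4 + g^3 - 2*g^2 + 10*g + 1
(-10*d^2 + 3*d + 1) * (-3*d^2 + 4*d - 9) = 30*d^4 - 49*d^3 + 99*d^2 - 23*d - 9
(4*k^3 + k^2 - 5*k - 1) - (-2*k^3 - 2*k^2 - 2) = 6*k^3 + 3*k^2 - 5*k + 1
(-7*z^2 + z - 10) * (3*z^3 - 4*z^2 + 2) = -21*z^5 + 31*z^4 - 34*z^3 + 26*z^2 + 2*z - 20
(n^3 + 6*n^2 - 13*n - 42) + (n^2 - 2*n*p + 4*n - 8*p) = n^3 + 7*n^2 - 2*n*p - 9*n - 8*p - 42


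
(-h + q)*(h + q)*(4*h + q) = -4*h^3 - h^2*q + 4*h*q^2 + q^3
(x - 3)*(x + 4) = x^2 + x - 12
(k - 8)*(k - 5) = k^2 - 13*k + 40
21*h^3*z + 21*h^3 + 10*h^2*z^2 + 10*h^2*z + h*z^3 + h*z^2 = (3*h + z)*(7*h + z)*(h*z + h)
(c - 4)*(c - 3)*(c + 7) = c^3 - 37*c + 84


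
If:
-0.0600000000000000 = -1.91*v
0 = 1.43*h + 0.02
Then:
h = -0.01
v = 0.03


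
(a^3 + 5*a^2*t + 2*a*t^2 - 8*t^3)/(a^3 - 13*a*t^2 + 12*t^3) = (-a - 2*t)/(-a + 3*t)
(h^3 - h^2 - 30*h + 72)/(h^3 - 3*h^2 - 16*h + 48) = (h + 6)/(h + 4)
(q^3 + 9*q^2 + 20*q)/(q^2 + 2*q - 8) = q*(q + 5)/(q - 2)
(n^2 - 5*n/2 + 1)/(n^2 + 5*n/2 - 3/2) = (n - 2)/(n + 3)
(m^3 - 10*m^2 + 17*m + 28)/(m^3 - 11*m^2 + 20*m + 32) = (m - 7)/(m - 8)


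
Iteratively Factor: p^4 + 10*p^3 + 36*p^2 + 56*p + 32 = (p + 2)*(p^3 + 8*p^2 + 20*p + 16) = (p + 2)^2*(p^2 + 6*p + 8) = (p + 2)^2*(p + 4)*(p + 2)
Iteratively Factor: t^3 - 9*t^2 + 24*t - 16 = (t - 4)*(t^2 - 5*t + 4) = (t - 4)*(t - 1)*(t - 4)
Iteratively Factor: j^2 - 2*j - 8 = (j + 2)*(j - 4)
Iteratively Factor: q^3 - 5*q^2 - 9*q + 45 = (q + 3)*(q^2 - 8*q + 15) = (q - 3)*(q + 3)*(q - 5)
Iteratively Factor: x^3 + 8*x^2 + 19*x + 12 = (x + 1)*(x^2 + 7*x + 12) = (x + 1)*(x + 3)*(x + 4)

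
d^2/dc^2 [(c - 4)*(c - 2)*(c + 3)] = 6*c - 6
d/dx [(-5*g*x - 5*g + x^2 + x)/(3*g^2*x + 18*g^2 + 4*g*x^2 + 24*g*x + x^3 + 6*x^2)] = ((-5*g + 2*x + 1)*(3*g^2*x + 18*g^2 + 4*g*x^2 + 24*g*x + x^3 + 6*x^2) + (5*g*x + 5*g - x^2 - x)*(3*g^2 + 8*g*x + 24*g + 3*x^2 + 12*x))/(3*g^2*x + 18*g^2 + 4*g*x^2 + 24*g*x + x^3 + 6*x^2)^2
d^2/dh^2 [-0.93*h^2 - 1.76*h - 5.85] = -1.86000000000000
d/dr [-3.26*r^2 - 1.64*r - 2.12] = -6.52*r - 1.64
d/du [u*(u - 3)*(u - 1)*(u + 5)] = 4*u^3 + 3*u^2 - 34*u + 15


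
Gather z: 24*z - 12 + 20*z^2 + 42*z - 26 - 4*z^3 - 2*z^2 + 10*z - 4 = -4*z^3 + 18*z^2 + 76*z - 42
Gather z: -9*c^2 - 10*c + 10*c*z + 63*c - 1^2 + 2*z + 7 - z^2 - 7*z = -9*c^2 + 53*c - z^2 + z*(10*c - 5) + 6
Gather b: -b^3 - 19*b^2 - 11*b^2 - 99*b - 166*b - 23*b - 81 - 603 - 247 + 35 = -b^3 - 30*b^2 - 288*b - 896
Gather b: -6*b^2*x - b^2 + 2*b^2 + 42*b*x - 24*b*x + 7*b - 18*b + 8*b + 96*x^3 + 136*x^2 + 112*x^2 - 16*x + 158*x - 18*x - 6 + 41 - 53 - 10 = b^2*(1 - 6*x) + b*(18*x - 3) + 96*x^3 + 248*x^2 + 124*x - 28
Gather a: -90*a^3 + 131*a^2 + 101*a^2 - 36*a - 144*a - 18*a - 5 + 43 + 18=-90*a^3 + 232*a^2 - 198*a + 56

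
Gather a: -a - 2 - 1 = -a - 3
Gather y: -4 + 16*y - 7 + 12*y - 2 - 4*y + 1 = 24*y - 12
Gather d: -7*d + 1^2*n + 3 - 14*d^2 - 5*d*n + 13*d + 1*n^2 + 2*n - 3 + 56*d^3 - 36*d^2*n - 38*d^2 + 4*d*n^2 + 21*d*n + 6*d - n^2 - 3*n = 56*d^3 + d^2*(-36*n - 52) + d*(4*n^2 + 16*n + 12)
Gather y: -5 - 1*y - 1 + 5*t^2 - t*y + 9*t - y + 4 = 5*t^2 + 9*t + y*(-t - 2) - 2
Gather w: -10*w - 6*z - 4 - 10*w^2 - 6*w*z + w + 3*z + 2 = -10*w^2 + w*(-6*z - 9) - 3*z - 2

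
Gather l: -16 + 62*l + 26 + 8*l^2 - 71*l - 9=8*l^2 - 9*l + 1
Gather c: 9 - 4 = 5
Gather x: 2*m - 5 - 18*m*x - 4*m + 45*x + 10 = -2*m + x*(45 - 18*m) + 5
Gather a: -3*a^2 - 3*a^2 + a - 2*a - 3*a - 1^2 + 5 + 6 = -6*a^2 - 4*a + 10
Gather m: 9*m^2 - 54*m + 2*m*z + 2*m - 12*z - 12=9*m^2 + m*(2*z - 52) - 12*z - 12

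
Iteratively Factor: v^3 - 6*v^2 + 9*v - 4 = (v - 1)*(v^2 - 5*v + 4) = (v - 1)^2*(v - 4)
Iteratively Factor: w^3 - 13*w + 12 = (w - 3)*(w^2 + 3*w - 4) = (w - 3)*(w - 1)*(w + 4)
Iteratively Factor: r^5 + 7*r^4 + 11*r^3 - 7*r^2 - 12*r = (r)*(r^4 + 7*r^3 + 11*r^2 - 7*r - 12) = r*(r + 3)*(r^3 + 4*r^2 - r - 4) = r*(r + 3)*(r + 4)*(r^2 - 1) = r*(r + 1)*(r + 3)*(r + 4)*(r - 1)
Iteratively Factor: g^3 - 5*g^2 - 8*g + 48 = (g - 4)*(g^2 - g - 12) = (g - 4)*(g + 3)*(g - 4)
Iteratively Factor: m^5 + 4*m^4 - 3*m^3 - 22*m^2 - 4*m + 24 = (m - 1)*(m^4 + 5*m^3 + 2*m^2 - 20*m - 24) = (m - 2)*(m - 1)*(m^3 + 7*m^2 + 16*m + 12) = (m - 2)*(m - 1)*(m + 2)*(m^2 + 5*m + 6) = (m - 2)*(m - 1)*(m + 2)^2*(m + 3)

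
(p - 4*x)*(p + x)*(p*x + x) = p^3*x - 3*p^2*x^2 + p^2*x - 4*p*x^3 - 3*p*x^2 - 4*x^3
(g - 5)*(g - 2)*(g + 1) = g^3 - 6*g^2 + 3*g + 10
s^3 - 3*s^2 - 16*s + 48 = (s - 4)*(s - 3)*(s + 4)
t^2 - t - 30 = (t - 6)*(t + 5)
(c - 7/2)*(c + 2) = c^2 - 3*c/2 - 7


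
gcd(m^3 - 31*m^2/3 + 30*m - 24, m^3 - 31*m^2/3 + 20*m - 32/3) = m - 4/3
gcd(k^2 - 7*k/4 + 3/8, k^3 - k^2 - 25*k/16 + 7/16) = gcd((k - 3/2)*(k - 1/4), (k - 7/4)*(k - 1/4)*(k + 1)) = k - 1/4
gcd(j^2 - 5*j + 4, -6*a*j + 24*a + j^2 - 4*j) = j - 4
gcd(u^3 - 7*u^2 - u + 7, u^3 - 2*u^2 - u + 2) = u^2 - 1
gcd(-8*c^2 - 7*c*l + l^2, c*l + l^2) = c + l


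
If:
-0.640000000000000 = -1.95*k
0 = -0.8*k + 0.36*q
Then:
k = 0.33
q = 0.73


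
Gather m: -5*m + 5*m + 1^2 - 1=0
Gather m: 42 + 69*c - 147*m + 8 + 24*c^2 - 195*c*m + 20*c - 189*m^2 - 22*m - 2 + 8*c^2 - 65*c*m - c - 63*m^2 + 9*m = 32*c^2 + 88*c - 252*m^2 + m*(-260*c - 160) + 48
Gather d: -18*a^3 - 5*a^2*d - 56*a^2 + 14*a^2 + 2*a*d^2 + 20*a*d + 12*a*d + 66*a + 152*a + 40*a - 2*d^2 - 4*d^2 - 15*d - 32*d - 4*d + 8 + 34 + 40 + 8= -18*a^3 - 42*a^2 + 258*a + d^2*(2*a - 6) + d*(-5*a^2 + 32*a - 51) + 90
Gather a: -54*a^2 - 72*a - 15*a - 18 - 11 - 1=-54*a^2 - 87*a - 30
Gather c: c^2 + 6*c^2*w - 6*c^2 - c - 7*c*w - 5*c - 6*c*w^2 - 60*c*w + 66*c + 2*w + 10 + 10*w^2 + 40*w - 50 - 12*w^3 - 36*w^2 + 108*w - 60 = c^2*(6*w - 5) + c*(-6*w^2 - 67*w + 60) - 12*w^3 - 26*w^2 + 150*w - 100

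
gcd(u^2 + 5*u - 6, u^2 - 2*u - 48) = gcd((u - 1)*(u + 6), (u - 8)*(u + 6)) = u + 6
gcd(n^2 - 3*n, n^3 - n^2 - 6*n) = n^2 - 3*n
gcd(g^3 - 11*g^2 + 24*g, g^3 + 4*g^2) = g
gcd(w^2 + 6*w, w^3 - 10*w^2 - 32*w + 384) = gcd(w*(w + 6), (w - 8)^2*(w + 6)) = w + 6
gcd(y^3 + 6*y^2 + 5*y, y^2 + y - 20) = y + 5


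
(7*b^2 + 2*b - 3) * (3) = 21*b^2 + 6*b - 9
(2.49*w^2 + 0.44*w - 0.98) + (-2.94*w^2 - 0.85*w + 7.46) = -0.45*w^2 - 0.41*w + 6.48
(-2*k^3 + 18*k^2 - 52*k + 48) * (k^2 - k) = -2*k^5 + 20*k^4 - 70*k^3 + 100*k^2 - 48*k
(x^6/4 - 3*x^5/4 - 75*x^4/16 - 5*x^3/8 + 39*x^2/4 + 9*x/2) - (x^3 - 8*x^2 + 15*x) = x^6/4 - 3*x^5/4 - 75*x^4/16 - 13*x^3/8 + 71*x^2/4 - 21*x/2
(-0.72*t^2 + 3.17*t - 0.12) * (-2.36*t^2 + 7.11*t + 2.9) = 1.6992*t^4 - 12.6004*t^3 + 20.7339*t^2 + 8.3398*t - 0.348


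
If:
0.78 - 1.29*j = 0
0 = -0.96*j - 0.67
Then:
No Solution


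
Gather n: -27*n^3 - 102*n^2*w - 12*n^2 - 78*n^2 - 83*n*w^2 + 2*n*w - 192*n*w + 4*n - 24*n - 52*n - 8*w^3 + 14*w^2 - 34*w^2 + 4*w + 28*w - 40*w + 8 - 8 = -27*n^3 + n^2*(-102*w - 90) + n*(-83*w^2 - 190*w - 72) - 8*w^3 - 20*w^2 - 8*w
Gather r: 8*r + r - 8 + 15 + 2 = 9*r + 9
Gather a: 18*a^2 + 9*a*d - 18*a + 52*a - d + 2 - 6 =18*a^2 + a*(9*d + 34) - d - 4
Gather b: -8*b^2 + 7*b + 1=-8*b^2 + 7*b + 1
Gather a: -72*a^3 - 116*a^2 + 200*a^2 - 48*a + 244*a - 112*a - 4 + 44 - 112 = -72*a^3 + 84*a^2 + 84*a - 72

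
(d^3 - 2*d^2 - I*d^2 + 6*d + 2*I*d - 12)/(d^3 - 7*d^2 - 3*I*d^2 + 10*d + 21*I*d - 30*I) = (d + 2*I)/(d - 5)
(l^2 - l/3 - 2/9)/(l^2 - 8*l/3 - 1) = (l - 2/3)/(l - 3)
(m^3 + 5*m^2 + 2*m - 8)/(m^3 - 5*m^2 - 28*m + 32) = (m + 2)/(m - 8)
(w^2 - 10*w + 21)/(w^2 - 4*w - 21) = (w - 3)/(w + 3)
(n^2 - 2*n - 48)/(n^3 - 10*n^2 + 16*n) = (n + 6)/(n*(n - 2))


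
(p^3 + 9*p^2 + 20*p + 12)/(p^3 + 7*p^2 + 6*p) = (p + 2)/p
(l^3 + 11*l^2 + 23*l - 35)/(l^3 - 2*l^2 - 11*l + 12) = (l^2 + 12*l + 35)/(l^2 - l - 12)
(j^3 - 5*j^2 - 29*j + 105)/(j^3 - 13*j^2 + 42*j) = (j^2 + 2*j - 15)/(j*(j - 6))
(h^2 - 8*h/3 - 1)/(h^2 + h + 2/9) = 3*(h - 3)/(3*h + 2)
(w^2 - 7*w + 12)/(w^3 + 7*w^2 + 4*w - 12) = (w^2 - 7*w + 12)/(w^3 + 7*w^2 + 4*w - 12)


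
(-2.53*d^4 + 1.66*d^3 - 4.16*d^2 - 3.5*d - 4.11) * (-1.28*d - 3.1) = 3.2384*d^5 + 5.7182*d^4 + 0.178800000000001*d^3 + 17.376*d^2 + 16.1108*d + 12.741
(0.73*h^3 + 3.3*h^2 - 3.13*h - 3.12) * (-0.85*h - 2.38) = -0.6205*h^4 - 4.5424*h^3 - 5.1935*h^2 + 10.1014*h + 7.4256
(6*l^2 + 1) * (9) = 54*l^2 + 9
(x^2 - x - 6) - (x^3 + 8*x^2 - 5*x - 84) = -x^3 - 7*x^2 + 4*x + 78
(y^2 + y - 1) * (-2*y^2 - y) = -2*y^4 - 3*y^3 + y^2 + y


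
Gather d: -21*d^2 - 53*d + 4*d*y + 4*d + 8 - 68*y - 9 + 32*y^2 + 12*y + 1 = -21*d^2 + d*(4*y - 49) + 32*y^2 - 56*y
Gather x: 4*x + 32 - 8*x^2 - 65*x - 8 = -8*x^2 - 61*x + 24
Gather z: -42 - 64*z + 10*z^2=10*z^2 - 64*z - 42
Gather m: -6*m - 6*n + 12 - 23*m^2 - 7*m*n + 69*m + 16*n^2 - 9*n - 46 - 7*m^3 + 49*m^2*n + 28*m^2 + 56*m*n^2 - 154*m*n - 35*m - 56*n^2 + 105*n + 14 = -7*m^3 + m^2*(49*n + 5) + m*(56*n^2 - 161*n + 28) - 40*n^2 + 90*n - 20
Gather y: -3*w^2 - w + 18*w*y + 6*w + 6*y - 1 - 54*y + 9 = -3*w^2 + 5*w + y*(18*w - 48) + 8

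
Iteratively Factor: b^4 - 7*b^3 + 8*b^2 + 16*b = (b - 4)*(b^3 - 3*b^2 - 4*b) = (b - 4)^2*(b^2 + b) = b*(b - 4)^2*(b + 1)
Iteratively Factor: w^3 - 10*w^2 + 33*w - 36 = (w - 4)*(w^2 - 6*w + 9) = (w - 4)*(w - 3)*(w - 3)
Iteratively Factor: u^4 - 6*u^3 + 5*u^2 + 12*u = (u - 3)*(u^3 - 3*u^2 - 4*u) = (u - 3)*(u + 1)*(u^2 - 4*u) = (u - 4)*(u - 3)*(u + 1)*(u)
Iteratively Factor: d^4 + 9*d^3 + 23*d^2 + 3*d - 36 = (d - 1)*(d^3 + 10*d^2 + 33*d + 36) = (d - 1)*(d + 3)*(d^2 + 7*d + 12) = (d - 1)*(d + 3)*(d + 4)*(d + 3)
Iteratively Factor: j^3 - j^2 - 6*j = (j - 3)*(j^2 + 2*j) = j*(j - 3)*(j + 2)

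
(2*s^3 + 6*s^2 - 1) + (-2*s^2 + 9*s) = 2*s^3 + 4*s^2 + 9*s - 1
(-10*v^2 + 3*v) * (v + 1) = -10*v^3 - 7*v^2 + 3*v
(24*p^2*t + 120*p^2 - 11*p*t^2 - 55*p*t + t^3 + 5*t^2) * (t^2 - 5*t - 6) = 24*p^2*t^3 - 744*p^2*t - 720*p^2 - 11*p*t^4 + 341*p*t^2 + 330*p*t + t^5 - 31*t^3 - 30*t^2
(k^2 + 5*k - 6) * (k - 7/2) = k^3 + 3*k^2/2 - 47*k/2 + 21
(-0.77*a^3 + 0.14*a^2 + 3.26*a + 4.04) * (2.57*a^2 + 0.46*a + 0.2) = -1.9789*a^5 + 0.00559999999999999*a^4 + 8.2886*a^3 + 11.9104*a^2 + 2.5104*a + 0.808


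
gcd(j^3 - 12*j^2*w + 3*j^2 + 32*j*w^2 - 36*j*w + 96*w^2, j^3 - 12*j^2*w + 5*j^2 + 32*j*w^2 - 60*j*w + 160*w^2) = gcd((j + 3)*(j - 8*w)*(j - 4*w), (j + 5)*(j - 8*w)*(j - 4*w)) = j^2 - 12*j*w + 32*w^2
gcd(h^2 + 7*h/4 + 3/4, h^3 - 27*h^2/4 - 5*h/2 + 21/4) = h + 1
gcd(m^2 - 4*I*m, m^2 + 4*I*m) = m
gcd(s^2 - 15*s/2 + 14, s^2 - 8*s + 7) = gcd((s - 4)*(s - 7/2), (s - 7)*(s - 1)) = 1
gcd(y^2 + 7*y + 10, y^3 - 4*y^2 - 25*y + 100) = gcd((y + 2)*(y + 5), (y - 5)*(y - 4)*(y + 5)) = y + 5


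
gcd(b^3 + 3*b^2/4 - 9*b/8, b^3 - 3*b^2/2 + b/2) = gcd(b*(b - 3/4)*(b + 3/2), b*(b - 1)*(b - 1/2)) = b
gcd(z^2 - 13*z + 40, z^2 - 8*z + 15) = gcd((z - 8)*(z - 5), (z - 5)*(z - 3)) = z - 5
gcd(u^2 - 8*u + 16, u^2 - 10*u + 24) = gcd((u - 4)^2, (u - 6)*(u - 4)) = u - 4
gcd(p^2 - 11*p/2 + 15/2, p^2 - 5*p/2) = p - 5/2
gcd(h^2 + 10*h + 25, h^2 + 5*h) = h + 5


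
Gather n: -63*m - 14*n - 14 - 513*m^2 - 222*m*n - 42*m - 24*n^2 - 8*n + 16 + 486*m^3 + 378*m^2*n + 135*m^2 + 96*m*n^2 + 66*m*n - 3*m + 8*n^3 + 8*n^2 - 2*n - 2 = 486*m^3 - 378*m^2 - 108*m + 8*n^3 + n^2*(96*m - 16) + n*(378*m^2 - 156*m - 24)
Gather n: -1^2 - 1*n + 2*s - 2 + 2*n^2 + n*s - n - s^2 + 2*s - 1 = 2*n^2 + n*(s - 2) - s^2 + 4*s - 4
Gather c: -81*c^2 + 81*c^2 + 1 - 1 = 0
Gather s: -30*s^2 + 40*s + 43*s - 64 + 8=-30*s^2 + 83*s - 56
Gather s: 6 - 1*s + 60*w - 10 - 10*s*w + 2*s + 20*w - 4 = s*(1 - 10*w) + 80*w - 8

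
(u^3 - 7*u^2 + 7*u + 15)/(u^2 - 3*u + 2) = (u^3 - 7*u^2 + 7*u + 15)/(u^2 - 3*u + 2)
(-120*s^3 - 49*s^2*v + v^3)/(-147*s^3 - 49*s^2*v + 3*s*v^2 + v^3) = (40*s^2 + 3*s*v - v^2)/(49*s^2 - v^2)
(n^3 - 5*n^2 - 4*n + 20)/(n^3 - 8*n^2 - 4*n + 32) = (n - 5)/(n - 8)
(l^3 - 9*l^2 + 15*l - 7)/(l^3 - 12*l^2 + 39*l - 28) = (l - 1)/(l - 4)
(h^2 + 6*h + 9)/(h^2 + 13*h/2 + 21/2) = 2*(h + 3)/(2*h + 7)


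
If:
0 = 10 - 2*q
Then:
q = 5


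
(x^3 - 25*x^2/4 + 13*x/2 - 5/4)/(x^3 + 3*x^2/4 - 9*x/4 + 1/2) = (x - 5)/(x + 2)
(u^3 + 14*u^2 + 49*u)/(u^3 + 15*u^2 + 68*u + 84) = u*(u + 7)/(u^2 + 8*u + 12)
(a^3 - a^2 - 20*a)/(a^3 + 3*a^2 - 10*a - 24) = a*(a - 5)/(a^2 - a - 6)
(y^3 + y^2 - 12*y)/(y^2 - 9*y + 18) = y*(y + 4)/(y - 6)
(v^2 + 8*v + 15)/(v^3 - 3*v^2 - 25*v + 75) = (v + 3)/(v^2 - 8*v + 15)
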